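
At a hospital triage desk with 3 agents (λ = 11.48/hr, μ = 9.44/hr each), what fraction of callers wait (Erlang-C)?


a = λ/μ = 1.2161; ρ = a/3 = 0.4054
P₀ = 0.289047 (from M/M/c formula)
C(c,a) = [a^c/(c!(1−ρ))]·P₀ = [1.79850/(6·0.5946)]·0.289047
= 0.50409·0.289047 = 0.145706

Final: 0.145706


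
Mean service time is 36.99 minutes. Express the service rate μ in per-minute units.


μ = 1/(service time) in consistent units.
1 minute = 1 min, so μ = 1/36.99 = 0.02703 per minute

Final: 0.02703 /min


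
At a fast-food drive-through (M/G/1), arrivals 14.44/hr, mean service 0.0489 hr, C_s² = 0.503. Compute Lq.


ρ = λ·E[S] = 14.44·0.0489 = 0.7061
Lq = ρ²(1+C_s²)/(2(1−ρ)) = 0.4986·(1+0.503)/(2·0.2939)
= 0.4986·1.5030/0.5878 = 1.27499

Final: 1.27499


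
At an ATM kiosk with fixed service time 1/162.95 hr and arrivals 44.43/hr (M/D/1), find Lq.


ρ = 44.43/162.95 = 0.2727
M/D/1: Lq = ρ²/(2(1−ρ)) = 0.07434/(2·0.7273) = 0.05111

Final: 0.05111


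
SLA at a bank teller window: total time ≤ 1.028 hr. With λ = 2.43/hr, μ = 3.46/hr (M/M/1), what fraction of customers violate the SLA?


W ~ Exponential(μ−λ) for M/M/1.
μ − λ = 3.46 − 2.43 = 1.0300
P(W > t) = e^{−(μ−λ)t} = e^{−1.0588} = 0.346858

Final: 0.346858


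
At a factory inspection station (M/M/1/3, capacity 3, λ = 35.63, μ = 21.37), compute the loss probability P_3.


ρ = λ/μ = 35.63/21.37 = 1.6673
P_K = (1−ρ)ρ^K/(1−ρ^(K+1)) = (-0.6673·4.634831)/(1 − 7.727610)
= -3.092779/-6.727610 = 0.459714

Final: 0.459714


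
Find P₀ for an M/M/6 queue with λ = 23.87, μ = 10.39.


a = λ/μ = 23.87/10.39 = 2.2974; ρ = a/c = 0.3829
Σ_{k=0}^{5} a^k/k! (terms k=0..5) = 1.00000 + 2.29740 + 2.63903 + 2.02097 + 1.16074 + 0.53334 = 9.65148
Tail: a^6/(6!(1−ρ)) = 147.03517/(720·0.6171) = 0.33093
P₀ = 1/(9.65148 + 0.33093) = 1/9.98241 = 0.100176

Final: 0.100176


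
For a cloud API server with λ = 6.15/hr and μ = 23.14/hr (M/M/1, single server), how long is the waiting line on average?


ρ = 6.15/23.14 = 0.2658
Lq = ρ²/(1−ρ) = 0.07064/0.7342 = 0.09620

Final: 0.09620


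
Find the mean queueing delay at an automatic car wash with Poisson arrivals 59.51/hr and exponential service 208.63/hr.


ρ = 59.51/208.63 = 0.2852
Wq = ρ/(μ−λ) = 0.2852/(208.63 − 59.51) = 0.2852/149.12 = 0.001913 hr

Final: 0.001913 hr


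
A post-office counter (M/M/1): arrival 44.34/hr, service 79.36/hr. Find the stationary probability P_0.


ρ = 44.34/79.36 = 0.5587
P_n = (1−ρ)·ρ^n = (1 − 0.5587)·0.5587^0 = 0.4413·1.000000 = 0.441280

Final: 0.441280


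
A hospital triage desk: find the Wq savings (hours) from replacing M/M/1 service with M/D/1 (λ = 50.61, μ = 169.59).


ρ = 50.61/169.59 = 0.2984
Wq(M/M/1) = ρ/(μ−λ) = 0.2984/118.98 = 0.002508 hr
Wq(M/D/1) = ρ/(2(μ−λ)) = 0.001254 hr
Savings = 0.002508 − 0.001254 = 0.001254 hr

Final: 0.001254 hr


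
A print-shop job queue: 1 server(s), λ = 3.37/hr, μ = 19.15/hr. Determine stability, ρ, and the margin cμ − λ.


Total capacity cμ = 1·19.15 = 19.15/hr
ρ = λ/(cμ) = 3.37/19.15 = 0.1760
Stable ⇔ ρ < 1: YES
Spare capacity = cμ − λ = 19.15 − 3.37 = 15.78/hr

Final: ρ = 0.1760; stable; margin = 15.78/hr


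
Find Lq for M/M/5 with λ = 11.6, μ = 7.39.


a = λ/μ = 1.5697; ρ = a/5 = 0.3139
P₀ = 0.207686
Lq = P₀·a^c·ρ / (c!·(1−ρ)²) = 0.207686·9.52945·0.3139/(120·0.47068)
= 0.01100

Final: 0.01100


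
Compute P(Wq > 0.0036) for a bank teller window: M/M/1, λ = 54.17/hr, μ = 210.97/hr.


ρ = 54.17/210.97 = 0.2568
P(Wq > t) = ρ·e^{−(μ−λ)t} = 0.2568·e^{−0.5645}
= 0.2568·0.568656 = 0.146012

Final: 0.146012


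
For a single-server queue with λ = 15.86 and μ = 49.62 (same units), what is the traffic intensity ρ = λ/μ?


ρ = λ/μ = 15.86/49.62 = 0.3196

Final: 0.3196


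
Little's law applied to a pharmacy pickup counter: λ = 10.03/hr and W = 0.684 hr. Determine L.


L = λW = 10.03·0.684 = 6.8605

Final: 6.8605


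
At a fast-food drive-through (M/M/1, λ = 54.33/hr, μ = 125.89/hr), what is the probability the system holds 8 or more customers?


ρ = 54.33/125.89 = 0.4316
P(N ≥ n) = ρ^n = 0.4316^8 = 0.001203

Final: 0.001203


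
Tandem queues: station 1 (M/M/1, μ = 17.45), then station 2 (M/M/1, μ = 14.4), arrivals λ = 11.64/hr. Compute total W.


Each node sees arrival rate λ = 11.64/hr (tandem ⇒ throughput preserved).
W₁ = 1/(μ₁−λ) = 1/(17.45−11.64) = 0.17212 hr
W₂ = 1/(μ₂−λ) = 1/(14.4−11.64) = 0.36232 hr
W_total = W₁ + W₂ = 0.17212 + 0.36232 = 0.53444 hr

Final: 0.53444 hr


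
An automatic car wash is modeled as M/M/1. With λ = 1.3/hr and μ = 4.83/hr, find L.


ρ = λ/μ = 1.3/4.83 = 0.2692
L = ρ/(1−ρ) = 0.2692/(1 − 0.2692) = 0.2692/0.7308 = 0.3683

Final: 0.3683


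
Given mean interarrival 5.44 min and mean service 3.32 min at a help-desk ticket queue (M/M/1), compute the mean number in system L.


λ = 60/5.44 = 11.0294 /hr
μ = 60/3.32 = 18.0723 /hr
ρ = λ/μ = 11.0294/18.0723 = 0.6103
L = ρ/(1−ρ) = 0.6103/0.3897 = 1.5660

Final: 1.5660


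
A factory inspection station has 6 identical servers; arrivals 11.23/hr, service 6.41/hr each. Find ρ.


ρ = λ/(cμ) = 11.23/(6·6.41) = 11.23/38.46 = 0.2920

Final: 0.2920


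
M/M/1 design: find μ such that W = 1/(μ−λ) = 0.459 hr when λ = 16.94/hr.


W = 1/(μ−λ) ⇒ μ − λ = 1/W = 1/0.459 = 2.1786
μ = λ + 1/W = 16.94 + 2.1786 = 19.1186 per hr

Final: 19.1186 /hr


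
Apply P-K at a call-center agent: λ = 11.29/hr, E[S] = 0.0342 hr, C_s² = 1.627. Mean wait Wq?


ρ = λ·E[S] = 11.29·0.0342 = 0.3861
E[S²] = E[S]²(1+C_s²) = 0.0342²·(1+1.627) = 0.003073
Wq = λ·E[S²]/(2(1−ρ)) = 11.29·0.003073/(2·0.6139) = 0.02825 hr

Final: 0.02825 hr


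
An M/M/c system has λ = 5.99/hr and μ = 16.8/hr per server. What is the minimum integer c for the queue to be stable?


Stability requires cμ > λ ⇔ c > λ/μ.
λ/μ = 5.99/16.8 = 0.3565
Minimum integer c = ⌊0.3565⌋ + 1 = 1
Check: 1·16.8 = 16.80 > 5.99, while 0·16.8 = 0.00 ≤ 5.99

Final: 1 servers


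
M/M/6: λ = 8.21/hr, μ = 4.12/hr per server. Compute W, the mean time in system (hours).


a = 1.9927; ρ = 0.3321; P₀ = 0.136127
Lq = P₀·a^c·ρ/(c!(1−ρ)²) = 0.008814
Wq = Lq/λ = 0.008814/8.21 = 0.001074 hr
W = Wq + 1/μ = 0.001074 + 0.24272 = 0.24379 hr

Final: 0.24379 hr


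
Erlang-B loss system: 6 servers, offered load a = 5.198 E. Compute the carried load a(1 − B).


B(6,5.198) = 0.206680 (Erlang-B)
Carried load = a(1 − B) = 5.198·(1 − 0.206680) = 5.198·0.793320 = 4.1237 E

Final: 4.1237 Erlangs


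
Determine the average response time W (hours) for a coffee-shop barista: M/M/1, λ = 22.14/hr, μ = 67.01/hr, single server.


W = 1/(μ−λ) = 1/(67.01 − 22.14) = 1/44.87 = 0.02229 hr

Final: 0.02229 hr


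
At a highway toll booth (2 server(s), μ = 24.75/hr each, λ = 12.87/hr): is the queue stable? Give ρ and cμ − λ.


Total capacity cμ = 2·24.75 = 49.50/hr
ρ = λ/(cμ) = 12.87/49.50 = 0.2600
Stable ⇔ ρ < 1: YES
Spare capacity = cμ − λ = 49.50 − 12.87 = 36.63/hr

Final: ρ = 0.2600; stable; margin = 36.63/hr


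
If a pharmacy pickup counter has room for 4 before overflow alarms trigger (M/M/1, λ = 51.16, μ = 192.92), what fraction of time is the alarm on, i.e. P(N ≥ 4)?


ρ = 51.16/192.92 = 0.2652
P(N ≥ n) = ρ^n = 0.2652^4 = 0.004946

Final: 0.004946


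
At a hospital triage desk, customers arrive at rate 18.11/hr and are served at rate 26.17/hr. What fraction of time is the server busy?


ρ = λ/μ = 18.11/26.17 = 0.6920

Final: 0.6920


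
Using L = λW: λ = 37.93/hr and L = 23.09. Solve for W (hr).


W = L/λ = 23.09/37.93 = 0.6088 hr

Final: 0.6088 hr


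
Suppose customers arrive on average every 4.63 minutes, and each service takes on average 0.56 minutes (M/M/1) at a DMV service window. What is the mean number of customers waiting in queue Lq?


λ = 60/4.63 = 12.9590 /hr
μ = 60/0.56 = 107.1429 /hr
ρ = λ/μ = 12.9590/107.1429 = 0.1210
Lq = ρ²/(1−ρ) = 0.01463/0.8790 = 0.01664

Final: 0.01664


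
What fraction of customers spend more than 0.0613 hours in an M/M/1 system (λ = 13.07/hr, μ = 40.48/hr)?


W ~ Exponential(μ−λ) for M/M/1.
μ − λ = 40.48 − 13.07 = 27.4100
P(W > t) = e^{−(μ−λ)t} = e^{−1.6802} = 0.186331

Final: 0.186331


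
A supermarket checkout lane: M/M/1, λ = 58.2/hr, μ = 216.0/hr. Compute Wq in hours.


ρ = 58.2/216.0 = 0.2694
Wq = ρ/(μ−λ) = 0.2694/(216.0 − 58.2) = 0.2694/157.80 = 0.001708 hr

Final: 0.001708 hr


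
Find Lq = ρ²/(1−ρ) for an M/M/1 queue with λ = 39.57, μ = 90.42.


ρ = 39.57/90.42 = 0.4376
Lq = ρ²/(1−ρ) = 0.1915/0.5624 = 0.3405

Final: 0.3405


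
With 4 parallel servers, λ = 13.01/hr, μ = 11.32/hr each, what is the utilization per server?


ρ = λ/(cμ) = 13.01/(4·11.32) = 13.01/45.28 = 0.2873

Final: 0.2873


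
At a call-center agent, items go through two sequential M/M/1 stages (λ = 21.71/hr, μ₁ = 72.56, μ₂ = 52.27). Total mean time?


Each node sees arrival rate λ = 21.71/hr (tandem ⇒ throughput preserved).
W₁ = 1/(μ₁−λ) = 1/(72.56−21.71) = 0.01967 hr
W₂ = 1/(μ₂−λ) = 1/(52.27−21.71) = 0.03272 hr
W_total = W₁ + W₂ = 0.01967 + 0.03272 = 0.05239 hr

Final: 0.05239 hr


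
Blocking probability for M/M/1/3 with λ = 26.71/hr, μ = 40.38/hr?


ρ = λ/μ = 26.71/40.38 = 0.6615
P_K = (1−ρ)ρ^K/(1−ρ^(K+1)) = (0.3385·0.289416)/(1 − 0.191439)
= 0.097977/0.808561 = 0.121175

Final: 0.121175


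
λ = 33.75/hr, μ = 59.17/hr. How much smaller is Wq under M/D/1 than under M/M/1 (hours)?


ρ = 33.75/59.17 = 0.5704
Wq(M/M/1) = ρ/(μ−λ) = 0.5704/25.42 = 0.02244 hr
Wq(M/D/1) = ρ/(2(μ−λ)) = 0.01122 hr
Savings = 0.02244 − 0.01122 = 0.01122 hr

Final: 0.01122 hr


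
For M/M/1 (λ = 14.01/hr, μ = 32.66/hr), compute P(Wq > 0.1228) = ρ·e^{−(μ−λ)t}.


ρ = 14.01/32.66 = 0.4290
P(Wq > t) = ρ·e^{−(μ−λ)t} = 0.4290·e^{−2.2902}
= 0.4290·0.101244 = 0.043430

Final: 0.043430


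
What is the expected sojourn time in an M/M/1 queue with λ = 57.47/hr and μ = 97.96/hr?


W = 1/(μ−λ) = 1/(97.96 − 57.47) = 1/40.49 = 0.02470 hr

Final: 0.02470 hr


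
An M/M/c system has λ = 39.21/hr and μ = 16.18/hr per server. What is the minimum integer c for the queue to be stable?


Stability requires cμ > λ ⇔ c > λ/μ.
λ/μ = 39.21/16.18 = 2.4234
Minimum integer c = ⌊2.4234⌋ + 1 = 3
Check: 3·16.18 = 48.54 > 39.21, while 2·16.18 = 32.36 ≤ 39.21

Final: 3 servers


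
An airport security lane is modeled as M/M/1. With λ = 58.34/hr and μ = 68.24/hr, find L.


ρ = λ/μ = 58.34/68.24 = 0.8549
L = ρ/(1−ρ) = 0.8549/(1 − 0.8549) = 0.8549/0.1451 = 5.8929

Final: 5.8929


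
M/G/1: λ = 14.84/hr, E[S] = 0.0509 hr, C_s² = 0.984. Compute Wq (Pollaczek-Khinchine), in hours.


ρ = λ·E[S] = 14.84·0.0509 = 0.7554
E[S²] = E[S]²(1+C_s²) = 0.0509²·(1+0.984) = 0.005140
Wq = λ·E[S²]/(2(1−ρ)) = 14.84·0.005140/(2·0.2446) = 0.15590 hr

Final: 0.15590 hr


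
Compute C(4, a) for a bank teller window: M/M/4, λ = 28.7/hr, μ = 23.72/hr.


a = λ/μ = 1.2099; ρ = a/4 = 0.3025
P₀ = 0.297160 (from M/M/c formula)
C(c,a) = [a^c/(c!(1−ρ))]·P₀ = [2.14323/(24·0.6975)]·0.297160
= 0.12803·0.297160 = 0.038045

Final: 0.038045


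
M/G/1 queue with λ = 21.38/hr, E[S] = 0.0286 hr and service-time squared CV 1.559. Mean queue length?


ρ = λ·E[S] = 21.38·0.0286 = 0.6115
Lq = ρ²(1+C_s²)/(2(1−ρ)) = 0.3739·(1+1.559)/(2·0.3885)
= 0.3739·2.5590/0.7771 = 1.23129

Final: 1.23129


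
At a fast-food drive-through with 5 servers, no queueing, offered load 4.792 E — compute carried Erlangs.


B(5,4.792) = 0.267761 (Erlang-B)
Carried load = a(1 − B) = 4.792·(1 − 0.267761) = 4.792·0.732239 = 3.5089 E

Final: 3.5089 Erlangs


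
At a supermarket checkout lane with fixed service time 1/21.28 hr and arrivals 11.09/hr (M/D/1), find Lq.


ρ = 11.09/21.28 = 0.5211
M/D/1: Lq = ρ²/(2(1−ρ)) = 0.2716/(2·0.4789) = 0.28359

Final: 0.28359


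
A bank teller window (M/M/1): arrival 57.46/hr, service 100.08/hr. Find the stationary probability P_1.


ρ = 57.46/100.08 = 0.5741
P_n = (1−ρ)·ρ^n = (1 − 0.5741)·0.5741^1 = 0.4259·0.574141 = 0.244503

Final: 0.244503


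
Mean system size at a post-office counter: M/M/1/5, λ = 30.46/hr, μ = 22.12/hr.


ρ = 30.46/22.12 = 1.3770
L = ρ[1 − (K+1)ρ^K + Kρ^(K+1)] / [(1−ρ)(1−ρ^(K+1))]
Numerator: 1.3770·(1 − 6·4.951353 + 5·6.818183) = 7.412298
Denominator: (-0.3770)·(-5.818183) = 2.193655
L = 7.412298/2.193655 = 3.3790

Final: 3.3790


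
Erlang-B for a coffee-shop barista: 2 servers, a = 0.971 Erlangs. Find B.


B(c,a) = (a^c/c!) / Σ_{k=0}^{c} a^k/k!
a^2/2! = 0.471420
Σ terms (k=0..2): 1.00000 + 0.97100 + 0.47142 = 2.442420
B = 0.471420/2.442420 = 0.193014

Final: 0.193014


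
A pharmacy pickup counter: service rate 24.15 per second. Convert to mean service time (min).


Mean service time = 1/μ = 1/24.15 second = 0.04141 second
In minutes: 0.04141 × 0.0166667 = 0.0006901 min

Final: 0.0006901 min


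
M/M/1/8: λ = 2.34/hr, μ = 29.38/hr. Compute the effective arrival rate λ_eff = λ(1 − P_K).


ρ = 0.07965; P_K = (1−ρ)ρ^8/(1−ρ^9) = 0.000000001490
λ_eff = λ(1 − P_K) = 2.34·(1 − 0.000000001490) = 2.34·1.000000 = 2.3400 /hr

Final: 2.3400 /hr


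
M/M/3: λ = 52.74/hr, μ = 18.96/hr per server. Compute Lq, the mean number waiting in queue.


a = λ/μ = 2.7816; ρ = a/3 = 0.9272
P₀ = 0.017564
Lq = P₀·a^c·ρ / (c!·(1−ρ)²) = 0.017564·21.52313·0.9272/(6·0.005298)
= 11.02737

Final: 11.02737


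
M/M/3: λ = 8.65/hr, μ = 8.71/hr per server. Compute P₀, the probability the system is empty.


a = λ/μ = 8.65/8.71 = 0.9931; ρ = a/c = 0.3310
Σ_{k=0}^{2} a^k/k! (terms k=0..2) = 1.00000 + 0.99311 + 0.49314 = 2.48625
Tail: a^3/(3!(1−ρ)) = 0.97948/(6·0.6690) = 0.24403
P₀ = 1/(2.48625 + 0.24403) = 1/2.73027 = 0.366263

Final: 0.366263


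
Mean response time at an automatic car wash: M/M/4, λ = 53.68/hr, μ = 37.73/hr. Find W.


a = 1.4227; ρ = 0.3557; P₀ = 0.239247
Lq = P₀·a^c·ρ/(c!(1−ρ)²) = 0.03500
Wq = Lq/λ = 0.03500/53.68 = 0.0006519 hr
W = Wq + 1/μ = 0.0006519 + 0.02650 = 0.02716 hr

Final: 0.02716 hr


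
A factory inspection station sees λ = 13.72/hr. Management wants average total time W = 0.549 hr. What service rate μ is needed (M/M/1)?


W = 1/(μ−λ) ⇒ μ − λ = 1/W = 1/0.549 = 1.8215
μ = λ + 1/W = 13.72 + 1.8215 = 15.5415 per hr

Final: 15.5415 /hr


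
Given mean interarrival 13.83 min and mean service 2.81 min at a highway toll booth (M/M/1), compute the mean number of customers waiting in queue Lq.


λ = 60/13.83 = 4.3384 /hr
μ = 60/2.81 = 21.3523 /hr
ρ = λ/μ = 4.3384/21.3523 = 0.2032
Lq = ρ²/(1−ρ) = 0.04128/0.7968 = 0.05181

Final: 0.05181


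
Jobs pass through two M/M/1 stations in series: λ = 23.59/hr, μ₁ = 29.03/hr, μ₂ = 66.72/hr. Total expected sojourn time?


Each node sees arrival rate λ = 23.59/hr (tandem ⇒ throughput preserved).
W₁ = 1/(μ₁−λ) = 1/(29.03−23.59) = 0.18382 hr
W₂ = 1/(μ₂−λ) = 1/(66.72−23.59) = 0.02319 hr
W_total = W₁ + W₂ = 0.18382 + 0.02319 = 0.20701 hr

Final: 0.20701 hr


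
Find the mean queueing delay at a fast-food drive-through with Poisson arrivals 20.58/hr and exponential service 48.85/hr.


ρ = 20.58/48.85 = 0.4213
Wq = ρ/(μ−λ) = 0.4213/(48.85 − 20.58) = 0.4213/28.27 = 0.01490 hr

Final: 0.01490 hr


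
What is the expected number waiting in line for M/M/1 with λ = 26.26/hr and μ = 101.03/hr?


ρ = 26.26/101.03 = 0.2599
Lq = ρ²/(1−ρ) = 0.06756/0.7401 = 0.09129

Final: 0.09129


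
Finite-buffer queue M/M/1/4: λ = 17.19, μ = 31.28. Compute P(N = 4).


ρ = λ/μ = 17.19/31.28 = 0.5496
P_K = (1−ρ)ρ^K/(1−ρ^(K+1)) = (0.4504·0.091209)/(1 − 0.050124)
= 0.041085/0.949876 = 0.043253

Final: 0.043253


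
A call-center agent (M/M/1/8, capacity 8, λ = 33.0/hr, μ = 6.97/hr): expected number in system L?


ρ = 33.0/6.97 = 4.7346
L = ρ[1 − (K+1)ρ^K + Kρ^(K+1)] / [(1−ρ)(1−ρ^(K+1))]
Numerator: 4.7346·(1 − 9·252492.971976 + 8·1195447.356559) = 34520476.679274
Denominator: (-3.7346)·(-1195446.356559) = 4464486.178080
L = 34520476.679274/4464486.178080 = 7.7322

Final: 7.7322


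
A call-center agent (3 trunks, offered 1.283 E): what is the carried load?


B(3,1.283) = 0.101789 (Erlang-B)
Carried load = a(1 − B) = 1.283·(1 − 0.101789) = 1.283·0.898211 = 1.1524 E

Final: 1.1524 Erlangs


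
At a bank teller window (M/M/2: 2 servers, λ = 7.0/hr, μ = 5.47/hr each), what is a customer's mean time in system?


a = 1.2797; ρ = 0.6399; P₀ = 0.219621
Lq = P₀·a^c·ρ/(c!(1−ρ)²) = 0.88713
Wq = Lq/λ = 0.88713/7.0 = 0.12673 hr
W = Wq + 1/μ = 0.12673 + 0.18282 = 0.30955 hr

Final: 0.30955 hr


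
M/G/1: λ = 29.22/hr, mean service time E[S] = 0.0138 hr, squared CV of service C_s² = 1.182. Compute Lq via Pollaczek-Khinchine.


ρ = λ·E[S] = 29.22·0.0138 = 0.4032
Lq = ρ²(1+C_s²)/(2(1−ρ)) = 0.1626·(1+1.182)/(2·0.5968)
= 0.1626·2.1820/1.1935 = 0.29726

Final: 0.29726


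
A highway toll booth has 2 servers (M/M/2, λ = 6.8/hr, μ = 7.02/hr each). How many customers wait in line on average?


a = λ/μ = 0.9687; ρ = a/2 = 0.4843
P₀ = 0.347409
Lq = P₀·a^c·ρ / (c!·(1−ρ)²) = 0.347409·0.93830·0.4843/(2·0.26592)
= 0.29686

Final: 0.29686


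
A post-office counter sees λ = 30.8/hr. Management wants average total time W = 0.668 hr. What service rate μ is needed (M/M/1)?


W = 1/(μ−λ) ⇒ μ − λ = 1/W = 1/0.668 = 1.4970
μ = λ + 1/W = 30.8 + 1.4970 = 32.2970 per hr

Final: 32.2970 /hr


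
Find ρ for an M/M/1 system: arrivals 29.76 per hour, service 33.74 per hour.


ρ = λ/μ = 29.76/33.74 = 0.8820

Final: 0.8820


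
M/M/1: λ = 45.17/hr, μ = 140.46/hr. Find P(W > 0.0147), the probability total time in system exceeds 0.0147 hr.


W ~ Exponential(μ−λ) for M/M/1.
μ − λ = 140.46 − 45.17 = 95.2900
P(W > t) = e^{−(μ−λ)t} = e^{−1.4008} = 0.246409

Final: 0.246409


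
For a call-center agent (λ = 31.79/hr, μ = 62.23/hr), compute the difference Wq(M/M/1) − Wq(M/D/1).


ρ = 31.79/62.23 = 0.5108
Wq(M/M/1) = ρ/(μ−λ) = 0.5108/30.44 = 0.01678 hr
Wq(M/D/1) = ρ/(2(μ−λ)) = 0.008391 hr
Savings = 0.01678 − 0.008391 = 0.008391 hr

Final: 0.008391 hr


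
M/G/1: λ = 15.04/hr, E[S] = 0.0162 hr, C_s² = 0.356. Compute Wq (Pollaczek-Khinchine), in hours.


ρ = λ·E[S] = 15.04·0.0162 = 0.2436
E[S²] = E[S]²(1+C_s²) = 0.0162²·(1+0.356) = 0.0003559
Wq = λ·E[S²]/(2(1−ρ)) = 15.04·0.0003559/(2·0.7564) = 0.003538 hr

Final: 0.003538 hr


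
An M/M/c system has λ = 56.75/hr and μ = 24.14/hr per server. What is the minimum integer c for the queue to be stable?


Stability requires cμ > λ ⇔ c > λ/μ.
λ/μ = 56.75/24.14 = 2.3509
Minimum integer c = ⌊2.3509⌋ + 1 = 3
Check: 3·24.14 = 72.42 > 56.75, while 2·24.14 = 48.28 ≤ 56.75

Final: 3 servers


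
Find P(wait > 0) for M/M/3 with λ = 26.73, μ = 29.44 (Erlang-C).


a = λ/μ = 0.9079; ρ = a/3 = 0.3026
P₀ = 0.400157 (from M/M/c formula)
C(c,a) = [a^c/(c!(1−ρ))]·P₀ = [0.74849/(6·0.6974)]·0.400157
= 0.17889·0.400157 = 0.071583

Final: 0.071583


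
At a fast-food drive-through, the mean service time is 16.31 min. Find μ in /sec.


μ = 1/(service time) in consistent units.
1 second = 0.0166667 min, so μ = 0.0166667/16.31 = 0.001022 per second

Final: 0.001022 /sec


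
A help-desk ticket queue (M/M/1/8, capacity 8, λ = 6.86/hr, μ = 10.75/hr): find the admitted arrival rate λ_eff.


ρ = 0.6381; P_K = (1−ρ)ρ^8/(1−ρ^9) = 0.010129
λ_eff = λ(1 − P_K) = 6.86·(1 − 0.010129) = 6.86·0.989871 = 6.7905 /hr

Final: 6.7905 /hr


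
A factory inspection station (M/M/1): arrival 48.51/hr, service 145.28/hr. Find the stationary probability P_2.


ρ = 48.51/145.28 = 0.3339
P_n = (1−ρ)·ρ^n = (1 − 0.3339)·0.3339^2 = 0.6661·0.111494 = 0.074265

Final: 0.074265


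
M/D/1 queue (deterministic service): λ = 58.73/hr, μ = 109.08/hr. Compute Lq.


ρ = 58.73/109.08 = 0.5384
M/D/1: Lq = ρ²/(2(1−ρ)) = 0.2899/(2·0.4616) = 0.31401

Final: 0.31401


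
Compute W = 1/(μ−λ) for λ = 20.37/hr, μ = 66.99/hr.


W = 1/(μ−λ) = 1/(66.99 − 20.37) = 1/46.62 = 0.02145 hr

Final: 0.02145 hr


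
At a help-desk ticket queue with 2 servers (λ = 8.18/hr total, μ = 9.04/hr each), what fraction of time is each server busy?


ρ = λ/(cμ) = 8.18/(2·9.04) = 8.18/18.08 = 0.4524

Final: 0.4524


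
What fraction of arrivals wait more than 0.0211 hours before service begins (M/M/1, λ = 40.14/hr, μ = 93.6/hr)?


ρ = 40.14/93.6 = 0.4288
P(Wq > t) = ρ·e^{−(μ−λ)t} = 0.4288·e^{−1.1280}
= 0.4288·0.323678 = 0.138808

Final: 0.138808


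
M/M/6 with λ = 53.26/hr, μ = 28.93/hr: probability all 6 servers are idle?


a = λ/μ = 53.26/28.93 = 1.8410; ρ = a/c = 0.3068
Σ_{k=0}^{5} a^k/k! (terms k=0..5) = 1.00000 + 1.84100 + 1.69463 + 1.03994 + 0.47863 + 0.17623 = 6.23043
Tail: a^6/(6!(1−ρ)) = 38.93287/(720·0.6932) = 0.07801
P₀ = 1/(6.23043 + 0.07801) = 1/6.30843 = 0.158518

Final: 0.158518


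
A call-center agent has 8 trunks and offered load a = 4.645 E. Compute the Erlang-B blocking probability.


B(c,a) = (a^c/c!) / Σ_{k=0}^{c} a^k/k!
a^8/8! = 5.374836
Σ terms (k=0..8): 1.00000 + 4.64500 + 10.78801 + 16.70344 + 19.39687 + 18.01969 + 13.95024 + 9.25698 + 5.37484 = 99.135076
B = 5.374836/99.135076 = 0.054217

Final: 0.054217


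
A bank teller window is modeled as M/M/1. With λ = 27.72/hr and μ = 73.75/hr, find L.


ρ = λ/μ = 27.72/73.75 = 0.3759
L = ρ/(1−ρ) = 0.3759/(1 − 0.3759) = 0.3759/0.6241 = 0.6022

Final: 0.6022


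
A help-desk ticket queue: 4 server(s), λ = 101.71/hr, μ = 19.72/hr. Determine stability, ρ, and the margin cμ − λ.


Total capacity cμ = 4·19.72 = 78.88/hr
ρ = λ/(cμ) = 101.71/78.88 = 1.2894
Stable ⇔ ρ < 1: NO
Spare capacity = cμ − λ = 78.88 − 101.71 = -22.83/hr

Final: ρ = 1.2894; unstable; margin = -22.83/hr


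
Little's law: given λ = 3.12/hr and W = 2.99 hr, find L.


L = λW = 3.12·2.99 = 9.3288

Final: 9.3288


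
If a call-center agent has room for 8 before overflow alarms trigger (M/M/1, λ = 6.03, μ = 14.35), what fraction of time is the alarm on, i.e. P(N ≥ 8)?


ρ = 6.03/14.35 = 0.4202
P(N ≥ n) = ρ^n = 0.4202^8 = 0.0009721

Final: 0.0009721


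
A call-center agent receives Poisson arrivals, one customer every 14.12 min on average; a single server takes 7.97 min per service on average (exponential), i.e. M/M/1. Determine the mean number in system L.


λ = 60/14.12 = 4.2493 /hr
μ = 60/7.97 = 7.5282 /hr
ρ = λ/μ = 4.2493/7.5282 = 0.5644
L = ρ/(1−ρ) = 0.5644/0.4356 = 1.2959

Final: 1.2959


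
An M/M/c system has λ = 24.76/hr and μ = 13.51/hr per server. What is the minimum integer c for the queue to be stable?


Stability requires cμ > λ ⇔ c > λ/μ.
λ/μ = 24.76/13.51 = 1.8327
Minimum integer c = ⌊1.8327⌋ + 1 = 2
Check: 2·13.51 = 27.02 > 24.76, while 1·13.51 = 13.51 ≤ 24.76

Final: 2 servers


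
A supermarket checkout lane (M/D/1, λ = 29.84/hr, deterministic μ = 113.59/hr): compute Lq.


ρ = 29.84/113.59 = 0.2627
M/D/1: Lq = ρ²/(2(1−ρ)) = 0.06901/(2·0.7373) = 0.04680

Final: 0.04680


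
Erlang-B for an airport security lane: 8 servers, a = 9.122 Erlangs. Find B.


B(c,a) = (a^c/c!) / Σ_{k=0}^{c} a^k/k!
a^8/8! = 1189.049733
Σ terms (k=0..8): 1.00000 + 9.12200 + 41.60544 + 126.50828 + 288.50213 + 526.34329 + 800.21725 + 1042.79740 + 1189.04973 = 4025.145535
B = 1189.049733/4025.145535 = 0.295405

Final: 0.295405


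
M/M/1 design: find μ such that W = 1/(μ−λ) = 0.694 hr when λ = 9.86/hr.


W = 1/(μ−λ) ⇒ μ − λ = 1/W = 1/0.694 = 1.4409
μ = λ + 1/W = 9.86 + 1.4409 = 11.3009 per hr

Final: 11.3009 /hr


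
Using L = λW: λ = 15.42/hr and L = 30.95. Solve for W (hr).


W = L/λ = 30.95/15.42 = 2.0071 hr

Final: 2.0071 hr


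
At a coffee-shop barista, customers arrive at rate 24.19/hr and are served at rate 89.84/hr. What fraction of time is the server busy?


ρ = λ/μ = 24.19/89.84 = 0.2693

Final: 0.2693


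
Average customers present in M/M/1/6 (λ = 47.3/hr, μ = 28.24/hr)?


ρ = 47.3/28.24 = 1.6749
L = ρ[1 − (K+1)ρ^K + Kρ^(K+1)] / [(1−ρ)(1−ρ^(K+1))]
Numerator: 1.6749·(1 − 7·22.078964 + 6·36.980701) = 114.450353
Denominator: (-0.6749)·(-35.980701) = 24.284425
L = 114.450353/24.284425 = 4.7129

Final: 4.7129


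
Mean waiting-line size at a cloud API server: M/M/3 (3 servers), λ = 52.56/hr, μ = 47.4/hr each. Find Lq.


a = λ/μ = 1.1089; ρ = a/3 = 0.3696
P₀ = 0.324241
Lq = P₀·a^c·ρ / (c!·(1−ρ)²) = 0.324241·1.36342·0.3696/(6·0.39738)
= 0.06853

Final: 0.06853


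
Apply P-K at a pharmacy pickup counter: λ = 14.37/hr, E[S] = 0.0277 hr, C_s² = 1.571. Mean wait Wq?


ρ = λ·E[S] = 14.37·0.0277 = 0.3980
E[S²] = E[S]²(1+C_s²) = 0.0277²·(1+1.571) = 0.001973
Wq = λ·E[S²]/(2(1−ρ)) = 14.37·0.001973/(2·0.6020) = 0.02355 hr

Final: 0.02355 hr


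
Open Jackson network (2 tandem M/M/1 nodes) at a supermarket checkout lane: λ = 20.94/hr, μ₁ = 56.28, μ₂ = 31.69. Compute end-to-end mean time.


Each node sees arrival rate λ = 20.94/hr (tandem ⇒ throughput preserved).
W₁ = 1/(μ₁−λ) = 1/(56.28−20.94) = 0.02830 hr
W₂ = 1/(μ₂−λ) = 1/(31.69−20.94) = 0.09302 hr
W_total = W₁ + W₂ = 0.02830 + 0.09302 = 0.12132 hr

Final: 0.12132 hr


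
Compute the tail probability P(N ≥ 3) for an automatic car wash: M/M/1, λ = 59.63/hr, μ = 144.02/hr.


ρ = 59.63/144.02 = 0.4140
P(N ≥ n) = ρ^n = 0.4140^3 = 0.070978

Final: 0.070978


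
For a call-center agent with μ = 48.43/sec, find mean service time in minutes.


Mean service time = 1/μ = 1/48.43 second = 0.02065 second
In minutes: 0.02065 × 0.0166667 = 0.0003441 min

Final: 0.0003441 min


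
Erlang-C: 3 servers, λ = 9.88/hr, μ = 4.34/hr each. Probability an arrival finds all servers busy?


a = λ/μ = 2.2765; ρ = a/3 = 0.7588
P₀ = 0.071322 (from M/M/c formula)
C(c,a) = [a^c/(c!(1−ρ))]·P₀ = [11.79782/(6·0.2412)]·0.071322
= 8.15327·0.071322 = 0.581505

Final: 0.581505


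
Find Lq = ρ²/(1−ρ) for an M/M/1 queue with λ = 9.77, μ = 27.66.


ρ = 9.77/27.66 = 0.3532
Lq = ρ²/(1−ρ) = 0.1248/0.6468 = 0.1929

Final: 0.1929


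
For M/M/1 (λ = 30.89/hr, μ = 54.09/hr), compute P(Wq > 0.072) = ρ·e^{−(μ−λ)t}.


ρ = 30.89/54.09 = 0.5711
P(Wq > t) = ρ·e^{−(μ−λ)t} = 0.5711·e^{−1.6704}
= 0.5711·0.188172 = 0.107462

Final: 0.107462


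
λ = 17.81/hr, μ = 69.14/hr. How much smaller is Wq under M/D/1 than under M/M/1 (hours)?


ρ = 17.81/69.14 = 0.2576
Wq(M/M/1) = ρ/(μ−λ) = 0.2576/51.33 = 0.005018 hr
Wq(M/D/1) = ρ/(2(μ−λ)) = 0.002509 hr
Savings = 0.005018 − 0.002509 = 0.002509 hr

Final: 0.002509 hr


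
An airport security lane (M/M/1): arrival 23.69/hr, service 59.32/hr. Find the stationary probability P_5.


ρ = 23.69/59.32 = 0.3994
P_n = (1−ρ)·ρ^n = (1 − 0.3994)·0.3994^5 = 0.6006·0.010158 = 0.006101

Final: 0.006101


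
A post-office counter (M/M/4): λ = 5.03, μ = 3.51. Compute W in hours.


a = 1.4330; ρ = 0.3583; P₀ = 0.236732
Lq = P₀·a^c·ρ/(c!(1−ρ)²) = 0.03619
Wq = Lq/λ = 0.03619/5.03 = 0.007195 hr
W = Wq + 1/μ = 0.007195 + 0.28490 = 0.29209 hr

Final: 0.29209 hr


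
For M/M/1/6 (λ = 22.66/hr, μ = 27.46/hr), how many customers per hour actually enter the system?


ρ = 0.8252; P_K = (1−ρ)ρ^6/(1−ρ^7) = 0.074644
λ_eff = λ(1 − P_K) = 22.66·(1 − 0.074644) = 22.66·0.925356 = 20.9686 /hr

Final: 20.9686 /hr


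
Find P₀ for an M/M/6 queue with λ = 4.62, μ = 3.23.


a = λ/μ = 4.62/3.23 = 1.4303; ρ = a/c = 0.2384
Σ_{k=0}^{5} a^k/k! (terms k=0..5) = 1.00000 + 1.43034 + 1.02294 + 0.48772 + 0.17440 + 0.04989 = 4.16528
Tail: a^6/(6!(1−ρ)) = 8.56321/(720·0.7616) = 0.01562
P₀ = 1/(4.16528 + 0.01562) = 1/4.18090 = 0.239183

Final: 0.239183


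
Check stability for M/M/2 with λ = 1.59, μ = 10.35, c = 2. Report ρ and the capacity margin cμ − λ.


Total capacity cμ = 2·10.35 = 20.70/hr
ρ = λ/(cμ) = 1.59/20.70 = 0.07681
Stable ⇔ ρ < 1: YES
Spare capacity = cμ − λ = 20.70 − 1.59 = 19.11/hr

Final: ρ = 0.07681; stable; margin = 19.11/hr


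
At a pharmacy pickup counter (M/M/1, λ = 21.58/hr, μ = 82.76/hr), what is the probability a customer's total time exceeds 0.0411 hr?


W ~ Exponential(μ−λ) for M/M/1.
μ − λ = 82.76 − 21.58 = 61.1800
P(W > t) = e^{−(μ−λ)t} = e^{−2.5145} = 0.080904

Final: 0.080904


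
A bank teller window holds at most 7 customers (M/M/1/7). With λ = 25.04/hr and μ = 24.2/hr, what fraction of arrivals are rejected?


ρ = λ/μ = 25.04/24.2 = 1.0347
P_K = (1−ρ)ρ^K/(1−ρ^(K+1)) = (-0.03471·1.269792)/(1 − 1.313868)
= -0.044075/-0.313868 = 0.140427

Final: 0.140427


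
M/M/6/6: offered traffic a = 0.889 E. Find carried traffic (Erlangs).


B(6,0.889) = 0.0002818 (Erlang-B)
Carried load = a(1 − B) = 0.889·(1 − 0.0002818) = 0.889·0.999718 = 0.8887 E

Final: 0.8887 Erlangs


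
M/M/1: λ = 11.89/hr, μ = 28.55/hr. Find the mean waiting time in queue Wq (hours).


ρ = 11.89/28.55 = 0.4165
Wq = ρ/(μ−λ) = 0.4165/(28.55 − 11.89) = 0.4165/16.66 = 0.02500 hr

Final: 0.02500 hr


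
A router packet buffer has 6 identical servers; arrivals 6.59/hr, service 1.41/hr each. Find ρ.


ρ = λ/(cμ) = 6.59/(6·1.41) = 6.59/8.46 = 0.7790

Final: 0.7790


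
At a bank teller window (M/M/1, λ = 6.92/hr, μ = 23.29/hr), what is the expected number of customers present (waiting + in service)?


ρ = λ/μ = 6.92/23.29 = 0.2971
L = ρ/(1−ρ) = 0.2971/(1 − 0.2971) = 0.2971/0.7029 = 0.4227

Final: 0.4227


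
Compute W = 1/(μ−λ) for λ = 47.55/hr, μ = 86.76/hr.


W = 1/(μ−λ) = 1/(86.76 − 47.55) = 1/39.21 = 0.02550 hr

Final: 0.02550 hr


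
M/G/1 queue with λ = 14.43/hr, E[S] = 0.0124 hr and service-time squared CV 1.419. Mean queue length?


ρ = λ·E[S] = 14.43·0.0124 = 0.1789
Lq = ρ²(1+C_s²)/(2(1−ρ)) = 0.03202·(1+1.419)/(2·0.8211)
= 0.03202·2.4190/1.6421 = 0.04716

Final: 0.04716


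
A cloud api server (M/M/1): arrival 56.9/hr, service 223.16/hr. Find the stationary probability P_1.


ρ = 56.9/223.16 = 0.2550
P_n = (1−ρ)·ρ^n = (1 − 0.2550)·0.2550^1 = 0.7450·0.254974 = 0.189962

Final: 0.189962


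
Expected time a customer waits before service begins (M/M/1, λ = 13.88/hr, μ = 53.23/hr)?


ρ = 13.88/53.23 = 0.2608
Wq = ρ/(μ−λ) = 0.2608/(53.23 − 13.88) = 0.2608/39.35 = 0.006627 hr

Final: 0.006627 hr


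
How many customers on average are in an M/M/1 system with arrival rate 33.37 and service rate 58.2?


ρ = λ/μ = 33.37/58.2 = 0.5734
L = ρ/(1−ρ) = 0.5734/(1 − 0.5734) = 0.5734/0.4266 = 1.3439

Final: 1.3439


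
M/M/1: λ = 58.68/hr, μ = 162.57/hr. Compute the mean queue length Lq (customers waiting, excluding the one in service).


ρ = 58.68/162.57 = 0.3610
Lq = ρ²/(1−ρ) = 0.1303/0.6390 = 0.2039

Final: 0.2039


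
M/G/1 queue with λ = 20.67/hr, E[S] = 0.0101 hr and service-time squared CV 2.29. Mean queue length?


ρ = λ·E[S] = 20.67·0.0101 = 0.2088
Lq = ρ²(1+C_s²)/(2(1−ρ)) = 0.04358·(1+2.29)/(2·0.7912)
= 0.04358·3.2900/1.5825 = 0.09061

Final: 0.09061


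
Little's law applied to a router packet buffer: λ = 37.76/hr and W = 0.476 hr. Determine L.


L = λW = 37.76·0.476 = 17.9738

Final: 17.9738


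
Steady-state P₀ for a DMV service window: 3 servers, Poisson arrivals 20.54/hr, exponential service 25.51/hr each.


a = λ/μ = 20.54/25.51 = 0.8052; ρ = a/c = 0.2684
Σ_{k=0}^{2} a^k/k! (terms k=0..2) = 1.00000 + 0.80517 + 0.32415 = 2.12933
Tail: a^3/(3!(1−ρ)) = 0.52200/(6·0.7316) = 0.11892
P₀ = 1/(2.12933 + 0.11892) = 1/2.24824 = 0.444792

Final: 0.444792


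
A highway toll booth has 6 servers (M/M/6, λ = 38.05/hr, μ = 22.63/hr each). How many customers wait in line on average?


a = λ/μ = 1.6814; ρ = a/6 = 0.2802
P₀ = 0.186019
Lq = P₀·a^c·ρ / (c!·(1−ρ)²) = 0.186019·22.59543·0.2802/(720·0.51806)
= 0.003158

Final: 0.003158


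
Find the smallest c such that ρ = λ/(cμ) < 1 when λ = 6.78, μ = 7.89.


Stability requires cμ > λ ⇔ c > λ/μ.
λ/μ = 6.78/7.89 = 0.8593
Minimum integer c = ⌊0.8593⌋ + 1 = 1
Check: 1·7.89 = 7.89 > 6.78, while 0·7.89 = 0.00 ≤ 6.78

Final: 1 servers


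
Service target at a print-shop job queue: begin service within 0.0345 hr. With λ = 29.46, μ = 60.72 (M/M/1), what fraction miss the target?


ρ = 29.46/60.72 = 0.4852
P(Wq > t) = ρ·e^{−(μ−λ)t} = 0.4852·e^{−1.0785}
= 0.4852·0.340116 = 0.165017

Final: 0.165017


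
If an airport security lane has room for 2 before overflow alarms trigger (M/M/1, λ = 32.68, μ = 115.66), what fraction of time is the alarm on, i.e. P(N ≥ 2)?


ρ = 32.68/115.66 = 0.2826
P(N ≥ n) = ρ^n = 0.2826^2 = 0.079836

Final: 0.079836


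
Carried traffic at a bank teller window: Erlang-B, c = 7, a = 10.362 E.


B(7,10.362) = 0.424830 (Erlang-B)
Carried load = a(1 − B) = 10.362·(1 − 0.424830) = 10.362·0.575170 = 5.9599 E

Final: 5.9599 Erlangs


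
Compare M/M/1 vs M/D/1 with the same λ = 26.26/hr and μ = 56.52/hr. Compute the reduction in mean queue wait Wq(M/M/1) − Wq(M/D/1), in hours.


ρ = 26.26/56.52 = 0.4646
Wq(M/M/1) = ρ/(μ−λ) = 0.4646/30.26 = 0.01535 hr
Wq(M/D/1) = ρ/(2(μ−λ)) = 0.007677 hr
Savings = 0.01535 − 0.007677 = 0.007677 hr

Final: 0.007677 hr


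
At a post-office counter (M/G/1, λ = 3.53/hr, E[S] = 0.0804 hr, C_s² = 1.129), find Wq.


ρ = λ·E[S] = 3.53·0.0804 = 0.2838
E[S²] = E[S]²(1+C_s²) = 0.0804²·(1+1.129) = 0.013762
Wq = λ·E[S²]/(2(1−ρ)) = 3.53·0.013762/(2·0.7162) = 0.03392 hr

Final: 0.03392 hr


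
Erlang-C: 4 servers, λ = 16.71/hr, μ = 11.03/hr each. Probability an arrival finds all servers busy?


a = λ/μ = 1.5150; ρ = a/4 = 0.3787
P₀ = 0.217614 (from M/M/c formula)
C(c,a) = [a^c/(c!(1−ρ))]·P₀ = [5.26749/(24·0.6213)]·0.217614
= 0.35328·0.217614 = 0.076879

Final: 0.076879


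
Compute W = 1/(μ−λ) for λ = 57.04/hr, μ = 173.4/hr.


W = 1/(μ−λ) = 1/(173.4 − 57.04) = 1/116.36 = 0.008594 hr

Final: 0.008594 hr


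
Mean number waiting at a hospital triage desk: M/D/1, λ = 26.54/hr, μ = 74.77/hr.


ρ = 26.54/74.77 = 0.3550
M/D/1: Lq = ρ²/(2(1−ρ)) = 0.1260/(2·0.6450) = 0.09766

Final: 0.09766


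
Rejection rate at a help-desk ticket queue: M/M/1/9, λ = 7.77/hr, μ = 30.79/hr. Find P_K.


ρ = λ/μ = 7.77/30.79 = 0.2524
P_K = (1−ρ)ρ^K/(1−ρ^(K+1)) = (0.7476·0.000004151)/(1 − 0.000001047)
= 0.000003103/0.999999 = 0.000003103

Final: 0.000003103


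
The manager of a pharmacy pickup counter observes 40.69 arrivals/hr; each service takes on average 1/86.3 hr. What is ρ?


ρ = λ/μ = 40.69/86.3 = 0.4715

Final: 0.4715


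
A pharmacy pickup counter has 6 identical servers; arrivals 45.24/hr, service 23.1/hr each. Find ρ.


ρ = λ/(cμ) = 45.24/(6·23.1) = 45.24/138.60 = 0.3264

Final: 0.3264


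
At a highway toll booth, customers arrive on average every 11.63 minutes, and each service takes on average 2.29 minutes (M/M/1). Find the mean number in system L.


λ = 60/11.63 = 5.1591 /hr
μ = 60/2.29 = 26.2009 /hr
ρ = λ/μ = 5.1591/26.2009 = 0.1969
L = ρ/(1−ρ) = 0.1969/0.8031 = 0.2452

Final: 0.2452


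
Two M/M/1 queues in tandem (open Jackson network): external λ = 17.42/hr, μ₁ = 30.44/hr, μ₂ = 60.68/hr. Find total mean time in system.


Each node sees arrival rate λ = 17.42/hr (tandem ⇒ throughput preserved).
W₁ = 1/(μ₁−λ) = 1/(30.44−17.42) = 0.07680 hr
W₂ = 1/(μ₂−λ) = 1/(60.68−17.42) = 0.02312 hr
W_total = W₁ + W₂ = 0.07680 + 0.02312 = 0.09992 hr

Final: 0.09992 hr


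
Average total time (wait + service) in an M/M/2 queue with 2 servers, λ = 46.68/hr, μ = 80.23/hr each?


a = 0.5818; ρ = 0.2909; P₀ = 0.549290
Lq = P₀·a^c·ρ/(c!(1−ρ)²) = 0.05379
Wq = Lq/λ = 0.05379/46.68 = 0.001152 hr
W = Wq + 1/μ = 0.001152 + 0.01246 = 0.01362 hr

Final: 0.01362 hr


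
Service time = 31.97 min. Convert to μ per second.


μ = 1/(service time) in consistent units.
1 second = 0.0166667 min, so μ = 0.0166667/31.97 = 0.0005213 per second

Final: 0.0005213 /sec


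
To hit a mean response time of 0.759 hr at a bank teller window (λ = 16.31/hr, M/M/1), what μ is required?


W = 1/(μ−λ) ⇒ μ − λ = 1/W = 1/0.759 = 1.3175
μ = λ + 1/W = 16.31 + 1.3175 = 17.6275 per hr

Final: 17.6275 /hr


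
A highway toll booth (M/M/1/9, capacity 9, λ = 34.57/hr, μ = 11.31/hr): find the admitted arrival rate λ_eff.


ρ = 3.0566; P_K = (1−ρ)ρ^9/(1−ρ^10) = 0.672847
λ_eff = λ(1 − P_K) = 34.57·(1 − 0.672847) = 34.57·0.327153 = 11.3097 /hr

Final: 11.3097 /hr


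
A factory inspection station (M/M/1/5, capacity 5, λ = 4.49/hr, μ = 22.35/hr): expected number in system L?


ρ = 4.49/22.35 = 0.2009
L = ρ[1 − (K+1)ρ^K + Kρ^(K+1)] / [(1−ρ)(1−ρ^(K+1))]
Numerator: 0.2009·(1 − 6·0.0003272 + 5·0.00006574) = 0.200566
Denominator: (0.7991)·(0.999934) = 0.799053
L = 0.200566/0.799053 = 0.2510

Final: 0.2510


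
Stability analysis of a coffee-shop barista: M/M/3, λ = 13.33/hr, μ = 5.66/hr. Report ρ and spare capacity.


Total capacity cμ = 3·5.66 = 16.98/hr
ρ = λ/(cμ) = 13.33/16.98 = 0.7850
Stable ⇔ ρ < 1: YES
Spare capacity = cμ − λ = 16.98 − 13.33 = 3.65/hr

Final: ρ = 0.7850; stable; margin = 3.65/hr


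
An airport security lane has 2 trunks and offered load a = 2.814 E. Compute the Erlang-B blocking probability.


B(c,a) = (a^c/c!) / Σ_{k=0}^{c} a^k/k!
a^2/2! = 3.959298
Σ terms (k=0..2): 1.00000 + 2.81400 + 3.95930 = 7.773298
B = 3.959298/7.773298 = 0.509346

Final: 0.509346


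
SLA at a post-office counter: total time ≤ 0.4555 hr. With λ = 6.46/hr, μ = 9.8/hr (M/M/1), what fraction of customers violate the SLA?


W ~ Exponential(μ−λ) for M/M/1.
μ − λ = 9.8 − 6.46 = 3.3400
P(W > t) = e^{−(μ−λ)t} = e^{−1.5214} = 0.218412

Final: 0.218412


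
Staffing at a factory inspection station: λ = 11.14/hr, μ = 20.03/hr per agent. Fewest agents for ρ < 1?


Stability requires cμ > λ ⇔ c > λ/μ.
λ/μ = 11.14/20.03 = 0.5562
Minimum integer c = ⌊0.5562⌋ + 1 = 1
Check: 1·20.03 = 20.03 > 11.14, while 0·20.03 = 0.00 ≤ 11.14

Final: 1 servers


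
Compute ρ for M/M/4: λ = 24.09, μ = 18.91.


ρ = λ/(cμ) = 24.09/(4·18.91) = 24.09/75.64 = 0.3185

Final: 0.3185


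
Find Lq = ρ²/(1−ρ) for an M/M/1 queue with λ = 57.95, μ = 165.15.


ρ = 57.95/165.15 = 0.3509
Lq = ρ²/(1−ρ) = 0.1231/0.6491 = 0.1897

Final: 0.1897


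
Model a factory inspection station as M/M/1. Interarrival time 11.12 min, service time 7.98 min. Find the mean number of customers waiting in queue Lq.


λ = 60/11.12 = 5.3957 /hr
μ = 60/7.98 = 7.5188 /hr
ρ = λ/μ = 5.3957/7.5188 = 0.7176
Lq = ρ²/(1−ρ) = 0.5150/0.2824 = 1.8238

Final: 1.8238


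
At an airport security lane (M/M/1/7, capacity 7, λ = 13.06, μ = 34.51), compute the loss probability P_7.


ρ = λ/μ = 13.06/34.51 = 0.3784
P_K = (1−ρ)ρ^K/(1−ρ^(K+1)) = (0.6216·0.001112)/(1 − 0.0004207)
= 0.0006910/0.999579 = 0.0006913

Final: 0.0006913
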